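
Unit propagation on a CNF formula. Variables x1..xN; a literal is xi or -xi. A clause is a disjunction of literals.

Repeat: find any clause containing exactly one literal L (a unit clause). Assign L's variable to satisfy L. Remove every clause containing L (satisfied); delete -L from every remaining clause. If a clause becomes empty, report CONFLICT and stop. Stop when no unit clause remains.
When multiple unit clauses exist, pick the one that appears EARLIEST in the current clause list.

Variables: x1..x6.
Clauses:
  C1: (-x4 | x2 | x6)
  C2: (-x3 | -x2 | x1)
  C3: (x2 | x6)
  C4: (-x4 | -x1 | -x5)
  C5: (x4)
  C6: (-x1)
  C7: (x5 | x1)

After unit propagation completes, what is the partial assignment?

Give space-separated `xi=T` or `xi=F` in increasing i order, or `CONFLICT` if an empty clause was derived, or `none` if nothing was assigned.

unit clause [4] forces x4=T; simplify:
  drop -4 from [-4, 2, 6] -> [2, 6]
  drop -4 from [-4, -1, -5] -> [-1, -5]
  satisfied 1 clause(s); 6 remain; assigned so far: [4]
unit clause [-1] forces x1=F; simplify:
  drop 1 from [-3, -2, 1] -> [-3, -2]
  drop 1 from [5, 1] -> [5]
  satisfied 2 clause(s); 4 remain; assigned so far: [1, 4]
unit clause [5] forces x5=T; simplify:
  satisfied 1 clause(s); 3 remain; assigned so far: [1, 4, 5]

Answer: x1=F x4=T x5=T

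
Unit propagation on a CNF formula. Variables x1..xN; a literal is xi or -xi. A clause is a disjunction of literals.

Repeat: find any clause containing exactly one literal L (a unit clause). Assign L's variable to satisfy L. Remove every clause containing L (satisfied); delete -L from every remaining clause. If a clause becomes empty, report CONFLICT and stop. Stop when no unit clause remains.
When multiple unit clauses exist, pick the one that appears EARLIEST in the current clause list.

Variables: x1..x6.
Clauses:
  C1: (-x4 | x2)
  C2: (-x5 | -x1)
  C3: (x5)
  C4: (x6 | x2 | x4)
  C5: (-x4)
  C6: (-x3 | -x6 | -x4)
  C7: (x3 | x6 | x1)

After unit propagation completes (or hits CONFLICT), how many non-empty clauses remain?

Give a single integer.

Answer: 2

Derivation:
unit clause [5] forces x5=T; simplify:
  drop -5 from [-5, -1] -> [-1]
  satisfied 1 clause(s); 6 remain; assigned so far: [5]
unit clause [-1] forces x1=F; simplify:
  drop 1 from [3, 6, 1] -> [3, 6]
  satisfied 1 clause(s); 5 remain; assigned so far: [1, 5]
unit clause [-4] forces x4=F; simplify:
  drop 4 from [6, 2, 4] -> [6, 2]
  satisfied 3 clause(s); 2 remain; assigned so far: [1, 4, 5]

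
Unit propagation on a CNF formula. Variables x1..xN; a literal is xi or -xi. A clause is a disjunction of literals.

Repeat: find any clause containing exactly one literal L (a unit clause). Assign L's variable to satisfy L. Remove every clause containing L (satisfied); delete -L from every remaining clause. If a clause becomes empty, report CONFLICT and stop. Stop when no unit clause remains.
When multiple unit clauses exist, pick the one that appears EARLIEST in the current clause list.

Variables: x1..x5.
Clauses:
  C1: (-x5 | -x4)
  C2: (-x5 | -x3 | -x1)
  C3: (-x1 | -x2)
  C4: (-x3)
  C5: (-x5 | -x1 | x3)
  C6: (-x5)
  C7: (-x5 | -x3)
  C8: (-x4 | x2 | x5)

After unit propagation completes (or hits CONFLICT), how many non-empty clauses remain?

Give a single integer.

Answer: 2

Derivation:
unit clause [-3] forces x3=F; simplify:
  drop 3 from [-5, -1, 3] -> [-5, -1]
  satisfied 3 clause(s); 5 remain; assigned so far: [3]
unit clause [-5] forces x5=F; simplify:
  drop 5 from [-4, 2, 5] -> [-4, 2]
  satisfied 3 clause(s); 2 remain; assigned so far: [3, 5]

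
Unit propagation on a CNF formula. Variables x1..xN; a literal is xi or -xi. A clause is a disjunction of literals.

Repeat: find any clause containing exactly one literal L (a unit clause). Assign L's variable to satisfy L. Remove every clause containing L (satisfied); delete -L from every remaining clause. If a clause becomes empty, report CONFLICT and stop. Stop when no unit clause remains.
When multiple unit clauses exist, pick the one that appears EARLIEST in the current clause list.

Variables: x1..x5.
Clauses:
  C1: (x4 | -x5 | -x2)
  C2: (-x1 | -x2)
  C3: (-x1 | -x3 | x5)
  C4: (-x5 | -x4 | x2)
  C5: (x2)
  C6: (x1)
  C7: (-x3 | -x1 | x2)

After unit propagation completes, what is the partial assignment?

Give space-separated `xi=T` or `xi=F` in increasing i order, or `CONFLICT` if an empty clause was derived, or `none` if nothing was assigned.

unit clause [2] forces x2=T; simplify:
  drop -2 from [4, -5, -2] -> [4, -5]
  drop -2 from [-1, -2] -> [-1]
  satisfied 3 clause(s); 4 remain; assigned so far: [2]
unit clause [-1] forces x1=F; simplify:
  drop 1 from [1] -> [] (empty!)
  satisfied 2 clause(s); 2 remain; assigned so far: [1, 2]
CONFLICT (empty clause)

Answer: CONFLICT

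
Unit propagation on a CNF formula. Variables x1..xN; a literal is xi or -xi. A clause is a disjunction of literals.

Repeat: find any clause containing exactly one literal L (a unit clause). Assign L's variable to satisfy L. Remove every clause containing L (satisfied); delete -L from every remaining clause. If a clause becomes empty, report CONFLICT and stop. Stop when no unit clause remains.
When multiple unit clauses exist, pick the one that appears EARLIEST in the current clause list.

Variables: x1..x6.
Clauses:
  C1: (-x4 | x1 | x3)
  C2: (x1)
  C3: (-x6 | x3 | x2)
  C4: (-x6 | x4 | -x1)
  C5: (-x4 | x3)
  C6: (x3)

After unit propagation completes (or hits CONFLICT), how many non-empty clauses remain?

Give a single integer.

Answer: 1

Derivation:
unit clause [1] forces x1=T; simplify:
  drop -1 from [-6, 4, -1] -> [-6, 4]
  satisfied 2 clause(s); 4 remain; assigned so far: [1]
unit clause [3] forces x3=T; simplify:
  satisfied 3 clause(s); 1 remain; assigned so far: [1, 3]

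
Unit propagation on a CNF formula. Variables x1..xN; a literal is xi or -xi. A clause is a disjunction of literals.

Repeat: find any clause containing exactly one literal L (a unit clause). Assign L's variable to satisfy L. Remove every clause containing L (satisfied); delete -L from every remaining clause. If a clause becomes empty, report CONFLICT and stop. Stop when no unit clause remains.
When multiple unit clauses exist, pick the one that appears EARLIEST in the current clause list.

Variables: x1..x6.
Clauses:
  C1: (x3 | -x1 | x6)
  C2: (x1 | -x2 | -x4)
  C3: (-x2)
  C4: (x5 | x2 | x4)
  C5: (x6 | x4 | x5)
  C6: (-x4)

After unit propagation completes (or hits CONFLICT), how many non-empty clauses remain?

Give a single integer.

Answer: 1

Derivation:
unit clause [-2] forces x2=F; simplify:
  drop 2 from [5, 2, 4] -> [5, 4]
  satisfied 2 clause(s); 4 remain; assigned so far: [2]
unit clause [-4] forces x4=F; simplify:
  drop 4 from [5, 4] -> [5]
  drop 4 from [6, 4, 5] -> [6, 5]
  satisfied 1 clause(s); 3 remain; assigned so far: [2, 4]
unit clause [5] forces x5=T; simplify:
  satisfied 2 clause(s); 1 remain; assigned so far: [2, 4, 5]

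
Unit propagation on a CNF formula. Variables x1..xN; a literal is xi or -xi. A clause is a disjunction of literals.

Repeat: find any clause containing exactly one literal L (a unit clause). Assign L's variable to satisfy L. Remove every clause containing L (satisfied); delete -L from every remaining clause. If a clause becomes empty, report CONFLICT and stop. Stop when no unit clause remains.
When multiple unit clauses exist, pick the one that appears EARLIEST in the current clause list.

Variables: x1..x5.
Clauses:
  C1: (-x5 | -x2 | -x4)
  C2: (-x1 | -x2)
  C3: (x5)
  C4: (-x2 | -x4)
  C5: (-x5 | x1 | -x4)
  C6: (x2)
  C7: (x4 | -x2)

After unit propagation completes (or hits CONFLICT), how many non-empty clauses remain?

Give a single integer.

unit clause [5] forces x5=T; simplify:
  drop -5 from [-5, -2, -4] -> [-2, -4]
  drop -5 from [-5, 1, -4] -> [1, -4]
  satisfied 1 clause(s); 6 remain; assigned so far: [5]
unit clause [2] forces x2=T; simplify:
  drop -2 from [-2, -4] -> [-4]
  drop -2 from [-1, -2] -> [-1]
  drop -2 from [-2, -4] -> [-4]
  drop -2 from [4, -2] -> [4]
  satisfied 1 clause(s); 5 remain; assigned so far: [2, 5]
unit clause [-4] forces x4=F; simplify:
  drop 4 from [4] -> [] (empty!)
  satisfied 3 clause(s); 2 remain; assigned so far: [2, 4, 5]
CONFLICT (empty clause)

Answer: 1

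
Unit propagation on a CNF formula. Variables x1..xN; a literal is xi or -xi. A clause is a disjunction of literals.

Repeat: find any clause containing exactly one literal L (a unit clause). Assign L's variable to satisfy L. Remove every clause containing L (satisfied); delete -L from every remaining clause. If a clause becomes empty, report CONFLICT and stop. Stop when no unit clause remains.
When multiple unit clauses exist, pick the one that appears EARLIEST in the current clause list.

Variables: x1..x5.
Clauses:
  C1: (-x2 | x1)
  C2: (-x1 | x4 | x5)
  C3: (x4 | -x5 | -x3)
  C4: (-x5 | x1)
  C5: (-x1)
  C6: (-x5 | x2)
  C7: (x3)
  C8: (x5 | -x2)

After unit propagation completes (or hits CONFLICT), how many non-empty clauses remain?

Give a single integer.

Answer: 0

Derivation:
unit clause [-1] forces x1=F; simplify:
  drop 1 from [-2, 1] -> [-2]
  drop 1 from [-5, 1] -> [-5]
  satisfied 2 clause(s); 6 remain; assigned so far: [1]
unit clause [-2] forces x2=F; simplify:
  drop 2 from [-5, 2] -> [-5]
  satisfied 2 clause(s); 4 remain; assigned so far: [1, 2]
unit clause [-5] forces x5=F; simplify:
  satisfied 3 clause(s); 1 remain; assigned so far: [1, 2, 5]
unit clause [3] forces x3=T; simplify:
  satisfied 1 clause(s); 0 remain; assigned so far: [1, 2, 3, 5]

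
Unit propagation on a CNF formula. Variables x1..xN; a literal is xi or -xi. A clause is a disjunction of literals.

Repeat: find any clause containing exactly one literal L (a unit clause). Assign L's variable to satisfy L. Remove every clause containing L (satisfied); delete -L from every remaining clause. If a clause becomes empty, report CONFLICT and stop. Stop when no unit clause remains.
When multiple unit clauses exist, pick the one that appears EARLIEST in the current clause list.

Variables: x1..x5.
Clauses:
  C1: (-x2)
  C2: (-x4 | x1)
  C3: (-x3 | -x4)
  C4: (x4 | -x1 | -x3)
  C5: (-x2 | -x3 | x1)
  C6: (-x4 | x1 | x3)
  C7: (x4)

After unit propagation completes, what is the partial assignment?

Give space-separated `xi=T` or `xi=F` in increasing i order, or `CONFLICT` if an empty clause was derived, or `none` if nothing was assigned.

Answer: x1=T x2=F x3=F x4=T

Derivation:
unit clause [-2] forces x2=F; simplify:
  satisfied 2 clause(s); 5 remain; assigned so far: [2]
unit clause [4] forces x4=T; simplify:
  drop -4 from [-4, 1] -> [1]
  drop -4 from [-3, -4] -> [-3]
  drop -4 from [-4, 1, 3] -> [1, 3]
  satisfied 2 clause(s); 3 remain; assigned so far: [2, 4]
unit clause [1] forces x1=T; simplify:
  satisfied 2 clause(s); 1 remain; assigned so far: [1, 2, 4]
unit clause [-3] forces x3=F; simplify:
  satisfied 1 clause(s); 0 remain; assigned so far: [1, 2, 3, 4]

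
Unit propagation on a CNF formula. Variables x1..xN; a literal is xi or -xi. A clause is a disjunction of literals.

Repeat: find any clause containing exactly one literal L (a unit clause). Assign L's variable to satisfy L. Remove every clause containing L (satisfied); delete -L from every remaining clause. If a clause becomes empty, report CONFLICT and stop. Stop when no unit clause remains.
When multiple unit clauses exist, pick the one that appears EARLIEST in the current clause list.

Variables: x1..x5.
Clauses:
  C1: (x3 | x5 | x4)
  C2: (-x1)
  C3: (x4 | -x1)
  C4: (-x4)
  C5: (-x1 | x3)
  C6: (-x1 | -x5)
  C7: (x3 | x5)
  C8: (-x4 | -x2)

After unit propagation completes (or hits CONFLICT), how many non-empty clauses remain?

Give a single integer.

Answer: 2

Derivation:
unit clause [-1] forces x1=F; simplify:
  satisfied 4 clause(s); 4 remain; assigned so far: [1]
unit clause [-4] forces x4=F; simplify:
  drop 4 from [3, 5, 4] -> [3, 5]
  satisfied 2 clause(s); 2 remain; assigned so far: [1, 4]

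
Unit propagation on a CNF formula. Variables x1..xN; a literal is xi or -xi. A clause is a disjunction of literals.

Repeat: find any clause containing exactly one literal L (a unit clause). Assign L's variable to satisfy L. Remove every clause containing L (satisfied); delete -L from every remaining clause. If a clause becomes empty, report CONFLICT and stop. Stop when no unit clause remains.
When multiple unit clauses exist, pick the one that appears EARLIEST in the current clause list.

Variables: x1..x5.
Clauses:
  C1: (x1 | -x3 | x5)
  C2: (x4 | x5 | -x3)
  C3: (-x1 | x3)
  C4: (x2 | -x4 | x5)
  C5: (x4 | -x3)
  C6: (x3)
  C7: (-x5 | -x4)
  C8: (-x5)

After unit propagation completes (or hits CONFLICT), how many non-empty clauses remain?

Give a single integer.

unit clause [3] forces x3=T; simplify:
  drop -3 from [1, -3, 5] -> [1, 5]
  drop -3 from [4, 5, -3] -> [4, 5]
  drop -3 from [4, -3] -> [4]
  satisfied 2 clause(s); 6 remain; assigned so far: [3]
unit clause [4] forces x4=T; simplify:
  drop -4 from [2, -4, 5] -> [2, 5]
  drop -4 from [-5, -4] -> [-5]
  satisfied 2 clause(s); 4 remain; assigned so far: [3, 4]
unit clause [-5] forces x5=F; simplify:
  drop 5 from [1, 5] -> [1]
  drop 5 from [2, 5] -> [2]
  satisfied 2 clause(s); 2 remain; assigned so far: [3, 4, 5]
unit clause [1] forces x1=T; simplify:
  satisfied 1 clause(s); 1 remain; assigned so far: [1, 3, 4, 5]
unit clause [2] forces x2=T; simplify:
  satisfied 1 clause(s); 0 remain; assigned so far: [1, 2, 3, 4, 5]

Answer: 0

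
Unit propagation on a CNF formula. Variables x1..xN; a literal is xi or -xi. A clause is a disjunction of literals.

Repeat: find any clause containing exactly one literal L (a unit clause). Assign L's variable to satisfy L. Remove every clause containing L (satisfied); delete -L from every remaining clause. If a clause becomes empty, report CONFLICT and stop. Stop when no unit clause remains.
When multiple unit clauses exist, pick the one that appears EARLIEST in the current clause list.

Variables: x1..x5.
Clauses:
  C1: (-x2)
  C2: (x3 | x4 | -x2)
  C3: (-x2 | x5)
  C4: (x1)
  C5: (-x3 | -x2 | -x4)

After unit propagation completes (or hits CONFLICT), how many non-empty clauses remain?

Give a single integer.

Answer: 0

Derivation:
unit clause [-2] forces x2=F; simplify:
  satisfied 4 clause(s); 1 remain; assigned so far: [2]
unit clause [1] forces x1=T; simplify:
  satisfied 1 clause(s); 0 remain; assigned so far: [1, 2]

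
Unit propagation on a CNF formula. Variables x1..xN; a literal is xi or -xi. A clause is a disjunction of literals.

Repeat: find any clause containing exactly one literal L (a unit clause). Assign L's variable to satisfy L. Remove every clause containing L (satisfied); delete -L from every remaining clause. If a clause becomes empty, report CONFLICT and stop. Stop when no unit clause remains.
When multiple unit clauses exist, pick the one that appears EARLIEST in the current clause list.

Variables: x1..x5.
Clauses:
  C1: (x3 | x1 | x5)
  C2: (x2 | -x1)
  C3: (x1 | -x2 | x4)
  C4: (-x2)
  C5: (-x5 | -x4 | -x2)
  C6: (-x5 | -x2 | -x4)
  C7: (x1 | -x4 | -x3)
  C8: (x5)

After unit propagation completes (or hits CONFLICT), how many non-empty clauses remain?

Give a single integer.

Answer: 1

Derivation:
unit clause [-2] forces x2=F; simplify:
  drop 2 from [2, -1] -> [-1]
  satisfied 4 clause(s); 4 remain; assigned so far: [2]
unit clause [-1] forces x1=F; simplify:
  drop 1 from [3, 1, 5] -> [3, 5]
  drop 1 from [1, -4, -3] -> [-4, -3]
  satisfied 1 clause(s); 3 remain; assigned so far: [1, 2]
unit clause [5] forces x5=T; simplify:
  satisfied 2 clause(s); 1 remain; assigned so far: [1, 2, 5]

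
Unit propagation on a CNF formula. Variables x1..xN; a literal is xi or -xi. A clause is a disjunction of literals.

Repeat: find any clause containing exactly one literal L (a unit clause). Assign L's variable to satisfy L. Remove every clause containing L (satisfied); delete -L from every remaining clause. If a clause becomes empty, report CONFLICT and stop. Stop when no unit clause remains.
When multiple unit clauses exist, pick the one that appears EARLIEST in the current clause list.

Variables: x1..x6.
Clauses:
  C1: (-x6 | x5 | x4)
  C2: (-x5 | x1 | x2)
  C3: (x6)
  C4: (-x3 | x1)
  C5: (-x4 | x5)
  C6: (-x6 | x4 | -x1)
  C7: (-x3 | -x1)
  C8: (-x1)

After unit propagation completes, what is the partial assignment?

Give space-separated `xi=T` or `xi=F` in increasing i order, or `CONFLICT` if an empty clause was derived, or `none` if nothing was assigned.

unit clause [6] forces x6=T; simplify:
  drop -6 from [-6, 5, 4] -> [5, 4]
  drop -6 from [-6, 4, -1] -> [4, -1]
  satisfied 1 clause(s); 7 remain; assigned so far: [6]
unit clause [-1] forces x1=F; simplify:
  drop 1 from [-5, 1, 2] -> [-5, 2]
  drop 1 from [-3, 1] -> [-3]
  satisfied 3 clause(s); 4 remain; assigned so far: [1, 6]
unit clause [-3] forces x3=F; simplify:
  satisfied 1 clause(s); 3 remain; assigned so far: [1, 3, 6]

Answer: x1=F x3=F x6=T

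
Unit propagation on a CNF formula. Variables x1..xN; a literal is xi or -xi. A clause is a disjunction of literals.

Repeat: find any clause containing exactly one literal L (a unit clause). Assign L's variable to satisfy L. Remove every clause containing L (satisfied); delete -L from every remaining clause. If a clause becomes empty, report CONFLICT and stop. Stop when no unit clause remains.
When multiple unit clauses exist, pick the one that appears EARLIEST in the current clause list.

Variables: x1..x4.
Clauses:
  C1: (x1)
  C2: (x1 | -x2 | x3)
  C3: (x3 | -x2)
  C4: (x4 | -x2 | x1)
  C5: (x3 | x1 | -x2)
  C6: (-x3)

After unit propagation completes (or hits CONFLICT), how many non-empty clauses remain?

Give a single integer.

Answer: 0

Derivation:
unit clause [1] forces x1=T; simplify:
  satisfied 4 clause(s); 2 remain; assigned so far: [1]
unit clause [-3] forces x3=F; simplify:
  drop 3 from [3, -2] -> [-2]
  satisfied 1 clause(s); 1 remain; assigned so far: [1, 3]
unit clause [-2] forces x2=F; simplify:
  satisfied 1 clause(s); 0 remain; assigned so far: [1, 2, 3]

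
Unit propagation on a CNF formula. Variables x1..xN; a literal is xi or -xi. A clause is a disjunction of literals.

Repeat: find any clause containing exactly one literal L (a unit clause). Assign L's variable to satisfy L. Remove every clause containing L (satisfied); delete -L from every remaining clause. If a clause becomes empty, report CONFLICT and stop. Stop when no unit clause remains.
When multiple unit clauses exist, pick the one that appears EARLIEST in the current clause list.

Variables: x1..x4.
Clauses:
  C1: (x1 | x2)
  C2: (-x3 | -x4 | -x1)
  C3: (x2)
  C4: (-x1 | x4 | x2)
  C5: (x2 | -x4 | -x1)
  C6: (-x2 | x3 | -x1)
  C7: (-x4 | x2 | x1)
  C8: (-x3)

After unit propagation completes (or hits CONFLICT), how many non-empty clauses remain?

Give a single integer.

Answer: 0

Derivation:
unit clause [2] forces x2=T; simplify:
  drop -2 from [-2, 3, -1] -> [3, -1]
  satisfied 5 clause(s); 3 remain; assigned so far: [2]
unit clause [-3] forces x3=F; simplify:
  drop 3 from [3, -1] -> [-1]
  satisfied 2 clause(s); 1 remain; assigned so far: [2, 3]
unit clause [-1] forces x1=F; simplify:
  satisfied 1 clause(s); 0 remain; assigned so far: [1, 2, 3]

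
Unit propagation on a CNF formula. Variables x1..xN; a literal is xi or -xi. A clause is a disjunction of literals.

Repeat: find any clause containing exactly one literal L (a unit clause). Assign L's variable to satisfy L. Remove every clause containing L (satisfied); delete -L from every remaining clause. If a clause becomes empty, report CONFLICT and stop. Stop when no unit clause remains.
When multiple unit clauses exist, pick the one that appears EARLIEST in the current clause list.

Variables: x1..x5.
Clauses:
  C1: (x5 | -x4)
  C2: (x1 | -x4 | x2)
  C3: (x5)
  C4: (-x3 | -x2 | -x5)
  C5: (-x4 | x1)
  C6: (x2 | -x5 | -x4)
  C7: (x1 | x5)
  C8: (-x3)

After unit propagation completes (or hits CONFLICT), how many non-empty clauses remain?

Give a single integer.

unit clause [5] forces x5=T; simplify:
  drop -5 from [-3, -2, -5] -> [-3, -2]
  drop -5 from [2, -5, -4] -> [2, -4]
  satisfied 3 clause(s); 5 remain; assigned so far: [5]
unit clause [-3] forces x3=F; simplify:
  satisfied 2 clause(s); 3 remain; assigned so far: [3, 5]

Answer: 3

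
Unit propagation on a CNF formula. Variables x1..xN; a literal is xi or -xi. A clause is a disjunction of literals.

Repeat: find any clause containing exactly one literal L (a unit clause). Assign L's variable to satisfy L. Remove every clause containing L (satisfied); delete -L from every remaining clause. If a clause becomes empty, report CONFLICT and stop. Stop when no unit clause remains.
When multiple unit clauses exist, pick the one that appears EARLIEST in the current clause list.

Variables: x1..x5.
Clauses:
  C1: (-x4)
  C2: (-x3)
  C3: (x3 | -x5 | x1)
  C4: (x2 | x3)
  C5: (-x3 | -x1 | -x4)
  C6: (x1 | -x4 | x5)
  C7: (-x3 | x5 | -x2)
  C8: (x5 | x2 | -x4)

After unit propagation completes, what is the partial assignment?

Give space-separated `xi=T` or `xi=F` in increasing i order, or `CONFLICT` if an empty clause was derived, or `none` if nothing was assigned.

unit clause [-4] forces x4=F; simplify:
  satisfied 4 clause(s); 4 remain; assigned so far: [4]
unit clause [-3] forces x3=F; simplify:
  drop 3 from [3, -5, 1] -> [-5, 1]
  drop 3 from [2, 3] -> [2]
  satisfied 2 clause(s); 2 remain; assigned so far: [3, 4]
unit clause [2] forces x2=T; simplify:
  satisfied 1 clause(s); 1 remain; assigned so far: [2, 3, 4]

Answer: x2=T x3=F x4=F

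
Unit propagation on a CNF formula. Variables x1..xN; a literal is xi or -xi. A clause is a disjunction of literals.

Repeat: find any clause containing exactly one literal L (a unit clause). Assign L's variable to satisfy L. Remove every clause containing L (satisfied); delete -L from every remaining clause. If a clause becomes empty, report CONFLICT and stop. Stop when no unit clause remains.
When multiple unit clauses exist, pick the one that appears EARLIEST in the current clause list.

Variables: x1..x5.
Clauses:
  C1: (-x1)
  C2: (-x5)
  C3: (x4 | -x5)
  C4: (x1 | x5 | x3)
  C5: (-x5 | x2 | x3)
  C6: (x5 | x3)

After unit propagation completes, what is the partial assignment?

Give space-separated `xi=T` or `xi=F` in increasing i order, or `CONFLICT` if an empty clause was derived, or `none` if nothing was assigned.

Answer: x1=F x3=T x5=F

Derivation:
unit clause [-1] forces x1=F; simplify:
  drop 1 from [1, 5, 3] -> [5, 3]
  satisfied 1 clause(s); 5 remain; assigned so far: [1]
unit clause [-5] forces x5=F; simplify:
  drop 5 from [5, 3] -> [3]
  drop 5 from [5, 3] -> [3]
  satisfied 3 clause(s); 2 remain; assigned so far: [1, 5]
unit clause [3] forces x3=T; simplify:
  satisfied 2 clause(s); 0 remain; assigned so far: [1, 3, 5]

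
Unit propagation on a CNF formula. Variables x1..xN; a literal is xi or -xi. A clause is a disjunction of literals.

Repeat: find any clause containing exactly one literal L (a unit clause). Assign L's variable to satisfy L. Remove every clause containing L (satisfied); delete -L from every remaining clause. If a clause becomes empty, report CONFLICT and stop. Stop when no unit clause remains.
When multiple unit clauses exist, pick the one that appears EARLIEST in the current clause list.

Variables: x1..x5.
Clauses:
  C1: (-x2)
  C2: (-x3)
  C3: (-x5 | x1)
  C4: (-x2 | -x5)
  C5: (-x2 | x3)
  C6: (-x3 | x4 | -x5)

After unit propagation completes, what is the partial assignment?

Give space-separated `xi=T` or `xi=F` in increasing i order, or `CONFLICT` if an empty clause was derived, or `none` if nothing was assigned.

unit clause [-2] forces x2=F; simplify:
  satisfied 3 clause(s); 3 remain; assigned so far: [2]
unit clause [-3] forces x3=F; simplify:
  satisfied 2 clause(s); 1 remain; assigned so far: [2, 3]

Answer: x2=F x3=F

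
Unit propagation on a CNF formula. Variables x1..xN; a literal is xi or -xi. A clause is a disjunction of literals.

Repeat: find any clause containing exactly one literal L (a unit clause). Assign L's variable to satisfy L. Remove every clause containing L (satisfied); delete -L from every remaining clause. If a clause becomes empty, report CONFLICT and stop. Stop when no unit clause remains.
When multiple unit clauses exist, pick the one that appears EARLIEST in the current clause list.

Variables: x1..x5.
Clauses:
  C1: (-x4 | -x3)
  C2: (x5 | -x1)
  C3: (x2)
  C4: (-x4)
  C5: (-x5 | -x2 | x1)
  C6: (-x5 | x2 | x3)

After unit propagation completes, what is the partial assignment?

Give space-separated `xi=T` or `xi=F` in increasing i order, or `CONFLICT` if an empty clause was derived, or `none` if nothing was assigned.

Answer: x2=T x4=F

Derivation:
unit clause [2] forces x2=T; simplify:
  drop -2 from [-5, -2, 1] -> [-5, 1]
  satisfied 2 clause(s); 4 remain; assigned so far: [2]
unit clause [-4] forces x4=F; simplify:
  satisfied 2 clause(s); 2 remain; assigned so far: [2, 4]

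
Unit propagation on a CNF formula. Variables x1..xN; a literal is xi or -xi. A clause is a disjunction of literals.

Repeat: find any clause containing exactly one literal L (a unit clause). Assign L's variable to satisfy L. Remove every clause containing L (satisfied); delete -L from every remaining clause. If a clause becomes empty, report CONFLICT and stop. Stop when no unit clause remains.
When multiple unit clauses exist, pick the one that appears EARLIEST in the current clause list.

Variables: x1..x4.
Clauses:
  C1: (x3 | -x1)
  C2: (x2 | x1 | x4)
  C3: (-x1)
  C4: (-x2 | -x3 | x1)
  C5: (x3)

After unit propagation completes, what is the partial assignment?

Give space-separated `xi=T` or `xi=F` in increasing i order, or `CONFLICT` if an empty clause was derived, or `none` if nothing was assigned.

unit clause [-1] forces x1=F; simplify:
  drop 1 from [2, 1, 4] -> [2, 4]
  drop 1 from [-2, -3, 1] -> [-2, -3]
  satisfied 2 clause(s); 3 remain; assigned so far: [1]
unit clause [3] forces x3=T; simplify:
  drop -3 from [-2, -3] -> [-2]
  satisfied 1 clause(s); 2 remain; assigned so far: [1, 3]
unit clause [-2] forces x2=F; simplify:
  drop 2 from [2, 4] -> [4]
  satisfied 1 clause(s); 1 remain; assigned so far: [1, 2, 3]
unit clause [4] forces x4=T; simplify:
  satisfied 1 clause(s); 0 remain; assigned so far: [1, 2, 3, 4]

Answer: x1=F x2=F x3=T x4=T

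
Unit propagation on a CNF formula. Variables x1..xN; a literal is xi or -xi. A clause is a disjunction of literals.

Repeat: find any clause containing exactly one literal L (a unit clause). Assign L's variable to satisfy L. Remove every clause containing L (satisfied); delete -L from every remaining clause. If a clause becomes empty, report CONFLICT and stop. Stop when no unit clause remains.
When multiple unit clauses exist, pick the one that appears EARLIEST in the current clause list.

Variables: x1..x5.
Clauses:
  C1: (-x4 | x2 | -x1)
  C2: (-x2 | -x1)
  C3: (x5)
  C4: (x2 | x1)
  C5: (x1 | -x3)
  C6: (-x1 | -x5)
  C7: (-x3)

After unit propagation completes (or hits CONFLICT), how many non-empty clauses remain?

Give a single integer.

Answer: 0

Derivation:
unit clause [5] forces x5=T; simplify:
  drop -5 from [-1, -5] -> [-1]
  satisfied 1 clause(s); 6 remain; assigned so far: [5]
unit clause [-1] forces x1=F; simplify:
  drop 1 from [2, 1] -> [2]
  drop 1 from [1, -3] -> [-3]
  satisfied 3 clause(s); 3 remain; assigned so far: [1, 5]
unit clause [2] forces x2=T; simplify:
  satisfied 1 clause(s); 2 remain; assigned so far: [1, 2, 5]
unit clause [-3] forces x3=F; simplify:
  satisfied 2 clause(s); 0 remain; assigned so far: [1, 2, 3, 5]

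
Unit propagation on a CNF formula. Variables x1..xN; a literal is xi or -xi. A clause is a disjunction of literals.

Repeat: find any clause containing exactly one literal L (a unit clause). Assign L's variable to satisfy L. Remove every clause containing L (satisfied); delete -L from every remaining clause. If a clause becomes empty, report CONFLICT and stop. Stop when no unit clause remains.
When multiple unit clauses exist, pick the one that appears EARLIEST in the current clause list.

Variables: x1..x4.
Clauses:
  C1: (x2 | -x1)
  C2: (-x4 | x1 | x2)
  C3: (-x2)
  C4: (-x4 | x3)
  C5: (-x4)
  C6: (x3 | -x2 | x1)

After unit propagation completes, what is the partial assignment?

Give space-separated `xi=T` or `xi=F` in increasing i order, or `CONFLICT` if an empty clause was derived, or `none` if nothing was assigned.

Answer: x1=F x2=F x4=F

Derivation:
unit clause [-2] forces x2=F; simplify:
  drop 2 from [2, -1] -> [-1]
  drop 2 from [-4, 1, 2] -> [-4, 1]
  satisfied 2 clause(s); 4 remain; assigned so far: [2]
unit clause [-1] forces x1=F; simplify:
  drop 1 from [-4, 1] -> [-4]
  satisfied 1 clause(s); 3 remain; assigned so far: [1, 2]
unit clause [-4] forces x4=F; simplify:
  satisfied 3 clause(s); 0 remain; assigned so far: [1, 2, 4]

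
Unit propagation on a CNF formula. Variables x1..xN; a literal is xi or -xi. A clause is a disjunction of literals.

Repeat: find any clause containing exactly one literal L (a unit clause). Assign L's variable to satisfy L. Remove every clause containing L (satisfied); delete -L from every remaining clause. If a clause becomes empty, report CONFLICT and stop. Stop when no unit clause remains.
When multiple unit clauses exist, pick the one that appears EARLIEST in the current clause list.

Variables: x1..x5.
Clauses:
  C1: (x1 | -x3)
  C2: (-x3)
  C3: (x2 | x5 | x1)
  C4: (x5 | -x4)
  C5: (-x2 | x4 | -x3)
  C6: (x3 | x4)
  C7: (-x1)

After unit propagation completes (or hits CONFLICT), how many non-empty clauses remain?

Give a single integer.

unit clause [-3] forces x3=F; simplify:
  drop 3 from [3, 4] -> [4]
  satisfied 3 clause(s); 4 remain; assigned so far: [3]
unit clause [4] forces x4=T; simplify:
  drop -4 from [5, -4] -> [5]
  satisfied 1 clause(s); 3 remain; assigned so far: [3, 4]
unit clause [5] forces x5=T; simplify:
  satisfied 2 clause(s); 1 remain; assigned so far: [3, 4, 5]
unit clause [-1] forces x1=F; simplify:
  satisfied 1 clause(s); 0 remain; assigned so far: [1, 3, 4, 5]

Answer: 0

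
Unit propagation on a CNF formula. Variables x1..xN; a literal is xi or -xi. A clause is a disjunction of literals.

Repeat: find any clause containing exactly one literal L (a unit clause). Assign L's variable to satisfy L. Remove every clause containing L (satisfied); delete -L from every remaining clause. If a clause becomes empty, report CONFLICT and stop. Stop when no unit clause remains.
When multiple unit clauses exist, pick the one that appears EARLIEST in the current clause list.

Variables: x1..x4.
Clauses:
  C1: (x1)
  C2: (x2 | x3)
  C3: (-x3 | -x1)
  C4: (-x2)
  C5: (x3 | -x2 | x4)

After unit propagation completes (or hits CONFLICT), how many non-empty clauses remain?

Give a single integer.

unit clause [1] forces x1=T; simplify:
  drop -1 from [-3, -1] -> [-3]
  satisfied 1 clause(s); 4 remain; assigned so far: [1]
unit clause [-3] forces x3=F; simplify:
  drop 3 from [2, 3] -> [2]
  drop 3 from [3, -2, 4] -> [-2, 4]
  satisfied 1 clause(s); 3 remain; assigned so far: [1, 3]
unit clause [2] forces x2=T; simplify:
  drop -2 from [-2] -> [] (empty!)
  drop -2 from [-2, 4] -> [4]
  satisfied 1 clause(s); 2 remain; assigned so far: [1, 2, 3]
CONFLICT (empty clause)

Answer: 1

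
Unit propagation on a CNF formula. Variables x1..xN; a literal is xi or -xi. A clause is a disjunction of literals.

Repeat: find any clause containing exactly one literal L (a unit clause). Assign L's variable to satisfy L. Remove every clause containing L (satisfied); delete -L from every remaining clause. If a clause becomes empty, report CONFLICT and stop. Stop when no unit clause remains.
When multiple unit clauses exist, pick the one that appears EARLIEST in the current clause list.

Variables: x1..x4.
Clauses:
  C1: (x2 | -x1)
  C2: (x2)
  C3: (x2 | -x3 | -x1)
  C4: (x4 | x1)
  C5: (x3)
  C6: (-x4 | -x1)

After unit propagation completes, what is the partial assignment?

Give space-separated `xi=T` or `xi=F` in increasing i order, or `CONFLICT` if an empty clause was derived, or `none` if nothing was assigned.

unit clause [2] forces x2=T; simplify:
  satisfied 3 clause(s); 3 remain; assigned so far: [2]
unit clause [3] forces x3=T; simplify:
  satisfied 1 clause(s); 2 remain; assigned so far: [2, 3]

Answer: x2=T x3=T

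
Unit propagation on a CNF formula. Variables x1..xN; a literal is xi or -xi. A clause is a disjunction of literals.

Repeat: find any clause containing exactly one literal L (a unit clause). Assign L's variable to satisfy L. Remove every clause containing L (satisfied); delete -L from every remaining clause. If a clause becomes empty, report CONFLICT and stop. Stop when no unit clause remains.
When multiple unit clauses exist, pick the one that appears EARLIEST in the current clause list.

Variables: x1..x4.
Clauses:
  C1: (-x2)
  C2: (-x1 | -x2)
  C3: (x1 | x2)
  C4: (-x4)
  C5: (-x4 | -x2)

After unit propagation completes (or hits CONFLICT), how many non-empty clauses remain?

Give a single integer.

unit clause [-2] forces x2=F; simplify:
  drop 2 from [1, 2] -> [1]
  satisfied 3 clause(s); 2 remain; assigned so far: [2]
unit clause [1] forces x1=T; simplify:
  satisfied 1 clause(s); 1 remain; assigned so far: [1, 2]
unit clause [-4] forces x4=F; simplify:
  satisfied 1 clause(s); 0 remain; assigned so far: [1, 2, 4]

Answer: 0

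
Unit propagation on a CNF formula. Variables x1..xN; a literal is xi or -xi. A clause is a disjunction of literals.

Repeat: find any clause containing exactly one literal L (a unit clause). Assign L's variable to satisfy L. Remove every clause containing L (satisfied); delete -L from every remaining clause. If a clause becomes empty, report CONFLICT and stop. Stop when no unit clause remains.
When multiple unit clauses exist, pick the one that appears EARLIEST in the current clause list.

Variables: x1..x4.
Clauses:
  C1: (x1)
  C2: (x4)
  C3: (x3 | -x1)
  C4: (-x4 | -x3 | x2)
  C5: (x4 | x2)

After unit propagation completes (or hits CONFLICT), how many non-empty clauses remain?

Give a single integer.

Answer: 0

Derivation:
unit clause [1] forces x1=T; simplify:
  drop -1 from [3, -1] -> [3]
  satisfied 1 clause(s); 4 remain; assigned so far: [1]
unit clause [4] forces x4=T; simplify:
  drop -4 from [-4, -3, 2] -> [-3, 2]
  satisfied 2 clause(s); 2 remain; assigned so far: [1, 4]
unit clause [3] forces x3=T; simplify:
  drop -3 from [-3, 2] -> [2]
  satisfied 1 clause(s); 1 remain; assigned so far: [1, 3, 4]
unit clause [2] forces x2=T; simplify:
  satisfied 1 clause(s); 0 remain; assigned so far: [1, 2, 3, 4]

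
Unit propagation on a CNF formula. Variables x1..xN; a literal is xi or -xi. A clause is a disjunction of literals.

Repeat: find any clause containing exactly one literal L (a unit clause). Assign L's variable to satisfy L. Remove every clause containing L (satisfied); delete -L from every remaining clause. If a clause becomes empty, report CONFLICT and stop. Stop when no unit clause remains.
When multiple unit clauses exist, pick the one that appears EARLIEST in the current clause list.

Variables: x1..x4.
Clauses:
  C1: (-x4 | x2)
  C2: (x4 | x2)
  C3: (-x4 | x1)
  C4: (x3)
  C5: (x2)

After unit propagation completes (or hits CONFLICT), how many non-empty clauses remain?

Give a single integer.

unit clause [3] forces x3=T; simplify:
  satisfied 1 clause(s); 4 remain; assigned so far: [3]
unit clause [2] forces x2=T; simplify:
  satisfied 3 clause(s); 1 remain; assigned so far: [2, 3]

Answer: 1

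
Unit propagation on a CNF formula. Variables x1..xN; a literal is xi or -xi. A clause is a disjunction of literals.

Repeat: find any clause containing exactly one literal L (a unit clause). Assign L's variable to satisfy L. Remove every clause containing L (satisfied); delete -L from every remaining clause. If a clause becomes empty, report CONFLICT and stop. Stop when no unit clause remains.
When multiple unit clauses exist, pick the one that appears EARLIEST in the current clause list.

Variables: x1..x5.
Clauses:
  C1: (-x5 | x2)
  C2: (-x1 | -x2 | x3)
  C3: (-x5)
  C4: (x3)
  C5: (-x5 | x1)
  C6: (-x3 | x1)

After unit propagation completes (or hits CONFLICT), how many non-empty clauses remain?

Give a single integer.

unit clause [-5] forces x5=F; simplify:
  satisfied 3 clause(s); 3 remain; assigned so far: [5]
unit clause [3] forces x3=T; simplify:
  drop -3 from [-3, 1] -> [1]
  satisfied 2 clause(s); 1 remain; assigned so far: [3, 5]
unit clause [1] forces x1=T; simplify:
  satisfied 1 clause(s); 0 remain; assigned so far: [1, 3, 5]

Answer: 0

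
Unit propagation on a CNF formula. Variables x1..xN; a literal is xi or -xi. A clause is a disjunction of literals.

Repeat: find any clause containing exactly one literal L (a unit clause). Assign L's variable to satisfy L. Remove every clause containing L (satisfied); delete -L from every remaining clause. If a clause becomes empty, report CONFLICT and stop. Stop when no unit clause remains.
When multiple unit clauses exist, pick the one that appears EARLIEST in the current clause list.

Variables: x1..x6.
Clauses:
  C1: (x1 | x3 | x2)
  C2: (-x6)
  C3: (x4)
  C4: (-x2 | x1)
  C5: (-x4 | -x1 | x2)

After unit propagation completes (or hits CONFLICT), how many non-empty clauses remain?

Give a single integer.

Answer: 3

Derivation:
unit clause [-6] forces x6=F; simplify:
  satisfied 1 clause(s); 4 remain; assigned so far: [6]
unit clause [4] forces x4=T; simplify:
  drop -4 from [-4, -1, 2] -> [-1, 2]
  satisfied 1 clause(s); 3 remain; assigned so far: [4, 6]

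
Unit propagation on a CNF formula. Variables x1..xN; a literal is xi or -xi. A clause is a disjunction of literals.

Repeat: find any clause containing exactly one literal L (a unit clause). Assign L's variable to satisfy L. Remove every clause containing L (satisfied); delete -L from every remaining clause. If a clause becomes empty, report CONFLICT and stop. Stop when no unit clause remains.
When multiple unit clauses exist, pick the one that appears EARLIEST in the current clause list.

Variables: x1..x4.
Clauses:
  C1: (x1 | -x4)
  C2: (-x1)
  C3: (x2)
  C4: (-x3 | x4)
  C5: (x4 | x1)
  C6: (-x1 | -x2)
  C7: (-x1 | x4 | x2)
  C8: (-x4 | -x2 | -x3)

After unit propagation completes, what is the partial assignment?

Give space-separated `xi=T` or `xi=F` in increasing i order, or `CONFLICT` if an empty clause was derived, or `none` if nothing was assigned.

Answer: CONFLICT

Derivation:
unit clause [-1] forces x1=F; simplify:
  drop 1 from [1, -4] -> [-4]
  drop 1 from [4, 1] -> [4]
  satisfied 3 clause(s); 5 remain; assigned so far: [1]
unit clause [-4] forces x4=F; simplify:
  drop 4 from [-3, 4] -> [-3]
  drop 4 from [4] -> [] (empty!)
  satisfied 2 clause(s); 3 remain; assigned so far: [1, 4]
CONFLICT (empty clause)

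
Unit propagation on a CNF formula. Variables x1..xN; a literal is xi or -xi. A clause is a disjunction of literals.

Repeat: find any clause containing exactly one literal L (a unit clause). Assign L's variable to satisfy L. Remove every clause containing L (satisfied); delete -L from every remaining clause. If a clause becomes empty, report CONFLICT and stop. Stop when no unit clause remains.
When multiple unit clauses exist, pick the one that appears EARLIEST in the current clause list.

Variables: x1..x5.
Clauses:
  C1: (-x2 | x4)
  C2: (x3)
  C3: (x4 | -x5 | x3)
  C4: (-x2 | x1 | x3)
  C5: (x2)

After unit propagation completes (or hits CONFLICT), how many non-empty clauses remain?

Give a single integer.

unit clause [3] forces x3=T; simplify:
  satisfied 3 clause(s); 2 remain; assigned so far: [3]
unit clause [2] forces x2=T; simplify:
  drop -2 from [-2, 4] -> [4]
  satisfied 1 clause(s); 1 remain; assigned so far: [2, 3]
unit clause [4] forces x4=T; simplify:
  satisfied 1 clause(s); 0 remain; assigned so far: [2, 3, 4]

Answer: 0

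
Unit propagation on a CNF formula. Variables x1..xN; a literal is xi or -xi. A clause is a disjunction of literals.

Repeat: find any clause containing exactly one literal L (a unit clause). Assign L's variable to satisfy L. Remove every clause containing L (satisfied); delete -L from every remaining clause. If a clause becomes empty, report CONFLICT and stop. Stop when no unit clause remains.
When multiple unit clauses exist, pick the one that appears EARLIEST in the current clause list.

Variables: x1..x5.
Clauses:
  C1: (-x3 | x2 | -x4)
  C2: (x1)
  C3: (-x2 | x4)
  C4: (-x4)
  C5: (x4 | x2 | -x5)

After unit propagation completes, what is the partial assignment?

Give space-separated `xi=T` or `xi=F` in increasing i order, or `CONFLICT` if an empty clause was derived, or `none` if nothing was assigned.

Answer: x1=T x2=F x4=F x5=F

Derivation:
unit clause [1] forces x1=T; simplify:
  satisfied 1 clause(s); 4 remain; assigned so far: [1]
unit clause [-4] forces x4=F; simplify:
  drop 4 from [-2, 4] -> [-2]
  drop 4 from [4, 2, -5] -> [2, -5]
  satisfied 2 clause(s); 2 remain; assigned so far: [1, 4]
unit clause [-2] forces x2=F; simplify:
  drop 2 from [2, -5] -> [-5]
  satisfied 1 clause(s); 1 remain; assigned so far: [1, 2, 4]
unit clause [-5] forces x5=F; simplify:
  satisfied 1 clause(s); 0 remain; assigned so far: [1, 2, 4, 5]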